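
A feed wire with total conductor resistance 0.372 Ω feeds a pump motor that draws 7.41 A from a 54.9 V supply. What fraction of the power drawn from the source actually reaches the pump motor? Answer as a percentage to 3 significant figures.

95.0 %

The feed wire carries the full 7.41 A.
P_line = I² R_line = (7.410)² × 0.372 = 20.43 W
P_source = V I = 54.9 × 7.410 = 406.8 W; P_load = 386.4 W
η = P_load / P_source = 386.4 / 406.8 = 0.9498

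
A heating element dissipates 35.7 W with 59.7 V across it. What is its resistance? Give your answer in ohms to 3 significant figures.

Rearranging the power relation for the two known quantities gives R = V² / P.
R = (59.7)² / 35.7 = 99.83 Ω

99.8 Ω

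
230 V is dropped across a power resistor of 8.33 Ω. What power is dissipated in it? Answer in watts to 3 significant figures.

Voltage and resistance are given, so P = V²/R is the one-step route.
P = (230 V)² / 8.33 Ω = 6351 W

6350 W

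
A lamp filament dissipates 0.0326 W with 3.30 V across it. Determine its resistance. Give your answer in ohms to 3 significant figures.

334 Ω

The two known quantities fix the third via R = V² / P.
R = (3.30)² / 0.0326 = 334.0 Ω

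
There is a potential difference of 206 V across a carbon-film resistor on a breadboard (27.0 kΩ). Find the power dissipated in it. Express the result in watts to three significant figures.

1.57 W

With V across and R both known, P = V²/R gives the dissipation directly.
P = (206 V)² / 27000 Ω = 1.572 W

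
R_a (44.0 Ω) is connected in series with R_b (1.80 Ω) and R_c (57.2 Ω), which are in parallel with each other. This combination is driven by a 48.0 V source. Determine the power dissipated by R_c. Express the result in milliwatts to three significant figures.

58.6 mW

Reduce the parallel pair to R_p first; the network is then a simple series string.
R_p = (1.80×57.2)/(1.80+57.2) = 1.745 Ω
R_total = 44.0 + 1.745 = 45.75 Ω
I = V / R_total = 48.0 / 45.75 = 1.049 A
Voltage across the parallel pair: V_p = I × R_p = 1.049 × 1.745 = 1.831 V
R_c is across V_p, so use P = V²/R for that branch.
P_R_c = (1.831)² / 57.2 = 0.05862 W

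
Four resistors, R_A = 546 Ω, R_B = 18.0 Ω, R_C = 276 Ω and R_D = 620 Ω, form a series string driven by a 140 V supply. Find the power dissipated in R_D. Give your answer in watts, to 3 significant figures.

5.70 W

Series elements share the same current, so find I first, then use P = I²R.
R_total = 546 + 18.0 + 276 + 620 = 1460 Ω
I = V / R_total = 140 / 1460 = 0.09589 A
P_R_D = I² × R_D = (0.09589)² × 620 = 5.701 W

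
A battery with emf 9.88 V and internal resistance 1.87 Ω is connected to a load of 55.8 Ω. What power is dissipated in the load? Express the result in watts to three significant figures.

1.64 W

With r and R in series, I = ε/(r+R); the load dissipates I²R.
I = ε / (r + R) = 9.88 / (1.87 + 55.8) = 0.1713 A
P_load = I² R = (0.1713)² × 55.8 = 1.638 W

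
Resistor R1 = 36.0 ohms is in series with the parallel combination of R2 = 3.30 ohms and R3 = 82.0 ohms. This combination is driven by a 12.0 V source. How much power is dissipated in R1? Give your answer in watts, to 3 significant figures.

Replace R2 and R3 with their parallel equivalent so the circuit becomes R1 in series with R_p.
R_p = (3.30×82.0)/(3.30+82.0) = 3.172 Ω
R_total = 36.0 + 3.172 = 39.17 Ω
I = V / R_total = 12.0 / 39.17 = 0.3063 A
The full supply current passes through R1: P = I²R.
P_R1 = (0.3063)² × 36.0 = 3.378 W

3.38 W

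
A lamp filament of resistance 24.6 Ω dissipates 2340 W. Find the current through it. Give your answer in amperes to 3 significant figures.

9.75 A

Inverting the appropriate power form: I = √(P / R).
I = √(2340 / 24.6) = 9.753 A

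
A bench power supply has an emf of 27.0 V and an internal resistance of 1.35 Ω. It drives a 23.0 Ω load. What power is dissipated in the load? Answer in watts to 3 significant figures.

28.3 W

With r and R in series, I = ε/(r+R); the load dissipates I²R.
I = ε / (r + R) = 27.0 / (1.35 + 23.0) = 1.109 A
P_load = I² R = (1.109)² × 23.0 = 28.28 W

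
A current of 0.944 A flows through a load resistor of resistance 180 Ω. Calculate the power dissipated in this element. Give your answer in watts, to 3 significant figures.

160 W

Knowing I and R, the power is just I²R — no need to find V first.
P = (0.9440 A)² × 180 Ω = 160.4 W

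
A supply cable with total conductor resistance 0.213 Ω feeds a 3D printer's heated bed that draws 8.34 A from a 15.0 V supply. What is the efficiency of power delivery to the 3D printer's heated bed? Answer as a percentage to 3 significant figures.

88.2 %

The supply cable carries the full 8.34 A.
P_line = I² R_line = (8.340)² × 0.213 = 14.82 W
P_source = V I = 15.0 × 8.340 = 125.1 W; P_load = 110.3 W
η = P_load / P_source = 110.3 / 125.1 = 0.8816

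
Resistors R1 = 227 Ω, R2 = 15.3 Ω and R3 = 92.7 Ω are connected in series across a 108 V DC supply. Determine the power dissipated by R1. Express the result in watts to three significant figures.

23.6 W

In a series string the same current flows through every resistor — find that current, then P = I²R for the one we want.
R_total = 227 + 15.3 + 92.7 = 335.0 Ω
I = V / R_total = 108 / 335.0 = 0.3224 A
P_R1 = I² × R1 = (0.3224)² × 227 = 23.59 W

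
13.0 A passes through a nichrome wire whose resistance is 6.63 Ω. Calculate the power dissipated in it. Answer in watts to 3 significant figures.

Current and resistance are given, so P = I²R is the direct form.
P = (13.00 A)² × 6.63 Ω = 1120 W

1120 W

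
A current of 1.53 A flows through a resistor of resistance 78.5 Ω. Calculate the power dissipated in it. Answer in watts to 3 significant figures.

With I and R stated, P = I²R applies in one step.
P = (1.530 A)² × 78.5 Ω = 183.8 W

184 W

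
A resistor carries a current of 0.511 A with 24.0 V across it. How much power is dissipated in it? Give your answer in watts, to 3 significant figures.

12.3 W

Both the voltage across and the current through the element are known, so P = V I applies directly.
P = 24.0 V × 0.5110 A = 12.26 W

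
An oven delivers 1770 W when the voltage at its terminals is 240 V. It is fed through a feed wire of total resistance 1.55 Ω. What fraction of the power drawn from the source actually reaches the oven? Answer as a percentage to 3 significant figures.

95.5 %

I = P / V = 1770 / 240 = 7.375 A through the feed wire.
P_line = I² R_line = (7.375)² × 1.55 = 84.31 W
P_source = P_load + P_line = 1770 + 84.31 = 1854 W
η = P_load / P_source = 1770 / 1854 = 0.9545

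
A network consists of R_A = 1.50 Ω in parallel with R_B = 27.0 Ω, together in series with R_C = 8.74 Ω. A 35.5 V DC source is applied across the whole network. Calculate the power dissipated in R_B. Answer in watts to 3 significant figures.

0.913 W

First find R_p for the parallel pair, then treat R_p + R_C as a series loop.
R_p = (1.50×27.0)/(1.50+27.0) = 1.421 Ω
R_total = R_p + 8.74 = 1.421 + 8.74 = 10.16 Ω
I = V / R_total = 35.5 / 10.16 = 3.494 A
Voltage across the parallel pair: V_p = I × R_p = 3.494 × 1.421 = 4.965 V
Use P = V²/R for R_B with V = V_p.
P_R_B = (4.965)² / 27.0 = 0.9129 W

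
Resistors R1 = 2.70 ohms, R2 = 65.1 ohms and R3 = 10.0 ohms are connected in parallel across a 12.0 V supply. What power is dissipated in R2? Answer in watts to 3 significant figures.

R2 sits directly across the source, so P = V²/R with V = 12.0 V.
P_R2 = V² / R2 = (12.0)² / 65.1 Ω = 2.212 W

2.21 W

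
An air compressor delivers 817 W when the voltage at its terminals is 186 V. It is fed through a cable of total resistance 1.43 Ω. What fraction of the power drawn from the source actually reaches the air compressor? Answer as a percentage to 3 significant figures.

96.7 %

I = P / V = 817 / 186 = 4.392 A through the cable.
P_line = I² R_line = (4.392)² × 1.43 = 27.59 W
P_source = P_load + P_line = 817.0 + 27.59 = 844.6 W
η = P_load / P_source = 817.0 / 844.6 = 0.9673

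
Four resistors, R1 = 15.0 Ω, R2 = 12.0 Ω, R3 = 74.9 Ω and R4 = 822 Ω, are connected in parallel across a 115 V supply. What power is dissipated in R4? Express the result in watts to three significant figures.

16.1 W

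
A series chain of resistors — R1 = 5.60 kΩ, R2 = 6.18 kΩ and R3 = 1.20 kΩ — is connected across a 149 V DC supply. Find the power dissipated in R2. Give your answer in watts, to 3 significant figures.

In a series string the same current flows through every resistor — find that current, then P = I²R for the one we want.
R_total = (5.60 + 6.18 + 1.20) kΩ = 12980 Ω
I = V / R_total = 149 / 12980 = 0.01148 A
P_R2 = I² × R2 = (0.01148)² × 6180 = 0.8144 W

0.814 W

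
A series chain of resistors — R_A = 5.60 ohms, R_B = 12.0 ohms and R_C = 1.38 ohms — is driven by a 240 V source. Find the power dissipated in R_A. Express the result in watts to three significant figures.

895 W

The current is common to all series resistors; compute it, then apply P = I²R for the target.
R_total = 5.60 + 12.0 + 1.38 = 18.98 Ω
I = V / R_total = 240 / 18.98 = 12.64 A
P_R_A = I² × R_A = (12.64)² × 5.60 = 895.4 W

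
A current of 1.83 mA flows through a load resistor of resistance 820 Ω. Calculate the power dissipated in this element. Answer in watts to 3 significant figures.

0.00275 W

The current through and the resistance of the element are both given; use P = I²R.
P = (0.001830 A)² × 820 Ω = 0.002746 W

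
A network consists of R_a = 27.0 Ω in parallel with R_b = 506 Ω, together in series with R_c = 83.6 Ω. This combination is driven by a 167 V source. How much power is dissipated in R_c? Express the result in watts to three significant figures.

195 W

First find R_p for the parallel pair, then treat R_p + R_c as a series loop.
R_p = (27.0×506)/(27.0+506) = 25.63 Ω
R_total = R_p + 83.6 = 25.63 + 83.6 = 109.2 Ω
I = V / R_total = 167 / 109.2 = 1.529 A
R_c carries the full series current, so P = I²R.
P_R_c = (1.529)² × 83.6 = 195.4 W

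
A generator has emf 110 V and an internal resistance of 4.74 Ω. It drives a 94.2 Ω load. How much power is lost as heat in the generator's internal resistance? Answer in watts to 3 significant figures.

5.86 W

The source's internal resistance is just another series element carrying I; its dissipation is I²r.
I = ε / (r + R) = 110 / (4.74 + 94.2) = 1.112 A
P_int = I² r = (1.112)² × 4.74 = 5.859 W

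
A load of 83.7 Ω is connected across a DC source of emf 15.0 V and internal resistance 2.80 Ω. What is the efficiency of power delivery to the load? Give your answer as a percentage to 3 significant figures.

96.8 %

η = P_load/(P_load+P_int) = I²R/(I²R+I²r) = R/(R+r) — the I² cancels for series elements.
η = R / (R + r) = 83.7 / (83.7 + 2.80) = 0.9676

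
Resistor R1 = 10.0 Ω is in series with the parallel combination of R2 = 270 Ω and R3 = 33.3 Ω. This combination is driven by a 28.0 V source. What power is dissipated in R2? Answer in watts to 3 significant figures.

1.62 W

Reduce the parallel pair to R_p first; the network is then a simple series string.
R_p = (270×33.3)/(270+33.3) = 29.64 Ω
R_total = 10.0 + 29.64 = 39.64 Ω
I = V / R_total = 28.0 / 39.64 = 0.7063 A
Voltage across the parallel pair: V_p = I × R_p = 0.7063 × 29.64 = 20.94 V
With V_p across R2, its power is V_p²/R2.
P_R2 = (20.94)² / 270 = 1.624 W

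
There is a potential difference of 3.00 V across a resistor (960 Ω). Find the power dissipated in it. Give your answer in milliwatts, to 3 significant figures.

With V across and R both known, P = V²/R gives the dissipation directly.
P = (3.00 V)² / 960 Ω = 0.009375 W

9.38 mW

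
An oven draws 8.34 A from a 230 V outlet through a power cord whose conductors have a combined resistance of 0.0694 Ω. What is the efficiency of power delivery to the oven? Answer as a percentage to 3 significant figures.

The power cord carries the full 8.34 A.
P_line = I² R_line = (8.340)² × 0.0694 = 4.827 W
P_source = V I = 230 × 8.340 = 1918 W; P_load = 1913 W
η = P_load / P_source = 1913 / 1918 = 0.9975

99.7 %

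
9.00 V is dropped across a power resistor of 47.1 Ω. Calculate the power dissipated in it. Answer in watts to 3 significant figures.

1.72 W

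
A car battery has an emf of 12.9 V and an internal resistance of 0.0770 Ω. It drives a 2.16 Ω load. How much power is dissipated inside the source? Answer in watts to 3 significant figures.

2.56 W

The source's internal resistance is just another series element carrying I; its dissipation is I²r.
I = ε / (r + R) = 12.9 / (0.0770 + 2.16) = 5.767 A
P_int = I² r = (5.767)² × 0.0770 = 2.561 W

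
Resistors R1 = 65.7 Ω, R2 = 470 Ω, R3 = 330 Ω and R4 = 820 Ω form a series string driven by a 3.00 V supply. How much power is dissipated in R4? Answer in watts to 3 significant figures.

Series elements share the same current, so find I first, then use P = I²R.
R_total = 65.7 + 470 + 330 + 820 = 1686 Ω
I = V / R_total = 3.00 / 1686 = 0.001780 A
P_R4 = I² × R4 = (0.001780)² × 820 = 0.002597 W

0.00260 W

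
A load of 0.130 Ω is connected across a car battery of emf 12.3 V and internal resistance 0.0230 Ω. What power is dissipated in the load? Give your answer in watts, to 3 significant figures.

Find the circuit current first, then P = I²R for the load (series elements share I).
I = ε / (r + R) = 12.3 / (0.0230 + 0.130) = 80.39 A
P_load = I² R = (80.39)² × 0.130 = 840.2 W

840 W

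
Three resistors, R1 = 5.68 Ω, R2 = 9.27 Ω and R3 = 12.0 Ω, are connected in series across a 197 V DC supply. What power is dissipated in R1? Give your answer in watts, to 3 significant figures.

The current is common to all series resistors; compute it, then apply P = I²R for the target.
R_total = 5.68 + 9.27 + 12.0 = 26.95 Ω
I = V / R_total = 197 / 26.95 = 7.310 A
P_R1 = I² × R1 = (7.310)² × 5.68 = 303.5 W

304 W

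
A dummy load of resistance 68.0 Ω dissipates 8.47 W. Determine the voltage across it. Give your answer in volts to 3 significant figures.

The two known quantities fix the third via V = √(P R).
V = √(8.47 × 68.0) = 24.00 V

24.0 V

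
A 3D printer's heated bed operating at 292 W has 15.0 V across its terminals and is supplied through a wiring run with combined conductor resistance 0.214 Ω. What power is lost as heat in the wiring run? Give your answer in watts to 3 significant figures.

The wiring run is a series resistance carrying the load current; its dissipation is I²R_line.
I = P / V = 292 / 15.0 = 19.47 A through the wiring run.
P_line = I² R_line = (19.47)² × 0.214 = 81.10 W

81.1 W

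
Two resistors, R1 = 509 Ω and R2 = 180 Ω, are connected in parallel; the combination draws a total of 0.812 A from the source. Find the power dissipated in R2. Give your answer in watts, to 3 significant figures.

64.8 W

Only the total current is stated, so first find the parallel equivalent to get the voltage across the combination.
1/R_eq = 1/509 + 1/180 ⇒ R_eq = 133.0 Ω
V = I_total × R_eq = 0.8120 × 133.0 = 108.0 V
P_R2 = V² / R2 = (108.0)² / 180 = 64.77 W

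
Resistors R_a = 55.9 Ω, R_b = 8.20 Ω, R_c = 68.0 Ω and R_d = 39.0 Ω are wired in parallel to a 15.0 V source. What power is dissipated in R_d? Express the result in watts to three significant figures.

5.77 W

Parallel branches share the same voltage; P = V²/R gives the branch power in one step.
P_R_d = V² / R_d = (15.0)² / 39.0 Ω = 5.769 W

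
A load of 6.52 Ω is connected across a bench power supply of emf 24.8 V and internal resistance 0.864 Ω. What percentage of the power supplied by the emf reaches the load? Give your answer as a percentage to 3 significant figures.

88.3 %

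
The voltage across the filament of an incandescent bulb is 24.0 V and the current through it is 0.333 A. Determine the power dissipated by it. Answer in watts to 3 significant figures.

Both the voltage across and the current through the element are known, so P = V I applies directly.
P = 24.0 V × 0.3330 A = 7.992 W

7.99 W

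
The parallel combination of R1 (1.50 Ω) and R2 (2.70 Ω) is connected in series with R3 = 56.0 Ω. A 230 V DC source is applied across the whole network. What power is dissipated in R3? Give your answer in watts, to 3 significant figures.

Reduce the parallel combination to a single R_p; the circuit then becomes R_p in series with the remaining resistor.
R_p = (1.50×2.70)/(1.50+2.70) = 0.9643 Ω
R_total = R_p + 56.0 = 0.9643 + 56.0 = 56.96 Ω
I = V / R_total = 230 / 56.96 = 4.038 A
R3 is the series element, so its power is I²R.
P_R3 = (4.038)² × 56.0 = 912.9 W

913 W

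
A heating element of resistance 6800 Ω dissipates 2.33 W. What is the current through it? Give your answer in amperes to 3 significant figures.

Rearranging the power relation for the two known quantities gives I = √(P / R).
I = √(2.33 / 6800) = 0.01851 A

0.0185 A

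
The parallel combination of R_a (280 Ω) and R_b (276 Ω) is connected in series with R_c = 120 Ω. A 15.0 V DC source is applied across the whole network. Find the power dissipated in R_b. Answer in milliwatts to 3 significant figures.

First find R_p for the parallel pair, then treat R_p + R_c as a series loop.
R_p = (280×276)/(280+276) = 139.0 Ω
R_total = R_p + 120 = 139.0 + 120 = 259.0 Ω
I = V / R_total = 15.0 / 259.0 = 0.05792 A
Voltage across the parallel pair: V_p = I × R_p = 0.05792 × 139.0 = 8.050 V
R_b has V_p across it, so P = V_p²/R_b.
P_R_b = (8.050)² / 276 = 0.2348 W

235 mW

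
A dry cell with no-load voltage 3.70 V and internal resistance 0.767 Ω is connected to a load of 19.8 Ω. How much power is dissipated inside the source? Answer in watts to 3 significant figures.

0.0248 W

The source's internal resistance is just another series element carrying I; its dissipation is I²r.
I = ε / (r + R) = 3.70 / (0.767 + 19.8) = 0.1799 A
P_int = I² r = (0.1799)² × 0.767 = 0.02482 W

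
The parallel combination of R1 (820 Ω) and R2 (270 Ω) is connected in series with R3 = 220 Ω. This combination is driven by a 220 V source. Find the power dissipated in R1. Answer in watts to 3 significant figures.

Collapse the R1‖R2 pair into one equivalent R_p; then R_p and R3 form a series string.
R_p = (820×270)/(820+270) = 203.1 Ω
R_total = R_p + 220 = 203.1 + 220 = 423.1 Ω
I = V / R_total = 220 / 423.1 = 0.5199 A
Voltage across the parallel pair: V_p = I × R_p = 0.5199 × 203.1 = 105.6 V
R1 sits across V_p; its power is V_p²/R.
P_R1 = (105.6)² / 820 = 13.60 W

13.6 W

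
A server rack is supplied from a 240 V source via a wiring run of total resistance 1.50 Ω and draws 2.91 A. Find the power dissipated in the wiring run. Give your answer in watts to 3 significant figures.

The wiring run is a series resistance carrying the load current; its dissipation is I²R_line.
The wiring run carries the full 2.91 A.
P_line = I² R_line = (2.910)² × 1.50 = 12.70 W

12.7 W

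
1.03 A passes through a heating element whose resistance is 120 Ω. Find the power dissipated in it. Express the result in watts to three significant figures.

The current through and the resistance of the element are both given; use P = I²R.
P = (1.030 A)² × 120 Ω = 127.3 W

127 W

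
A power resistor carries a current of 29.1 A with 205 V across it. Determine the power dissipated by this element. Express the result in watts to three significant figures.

V and I are known directly — P = V I, no intermediate step needed.
P = 205 V × 29.10 A = 5966 W

5970 W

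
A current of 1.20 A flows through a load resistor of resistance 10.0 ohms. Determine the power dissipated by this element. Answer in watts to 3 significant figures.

14.4 W

Knowing I and R, the power is just I²R — no need to find V first.
P = (1.200 A)² × 10.0 Ω = 14.40 W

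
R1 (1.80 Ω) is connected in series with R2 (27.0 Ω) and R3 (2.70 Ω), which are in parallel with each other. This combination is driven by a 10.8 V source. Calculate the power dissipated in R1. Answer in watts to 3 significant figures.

Collapse R2‖R3 to a single equivalent, reducing the network to two series elements.
R_p = (27.0×2.70)/(27.0+2.70) = 2.455 Ω
R_total = 1.80 + 2.455 = 4.255 Ω
I = V / R_total = 10.8 / 4.255 = 2.538 A
The full supply current passes through R1: P = I²R.
P_R1 = (2.538)² × 1.80 = 11.60 W

11.6 W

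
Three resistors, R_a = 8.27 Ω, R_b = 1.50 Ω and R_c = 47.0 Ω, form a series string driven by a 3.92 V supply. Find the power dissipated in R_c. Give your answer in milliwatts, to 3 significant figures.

Series elements share the same current, so find I first, then use P = I²R.
R_total = 8.27 + 1.50 + 47.0 = 56.77 Ω
I = V / R_total = 3.92 / 56.77 = 0.06905 A
P_R_c = I² × R_c = (0.06905)² × 47.0 = 0.2241 W

224 mW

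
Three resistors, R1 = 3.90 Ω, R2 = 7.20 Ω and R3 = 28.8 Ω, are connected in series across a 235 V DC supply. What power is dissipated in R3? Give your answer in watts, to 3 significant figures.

In a series string the same current flows through every resistor — find that current, then P = I²R for the one we want.
R_total = 3.90 + 7.20 + 28.8 = 39.90 Ω
I = V / R_total = 235 / 39.90 = 5.890 A
P_R3 = I² × R3 = (5.890)² × 28.8 = 999.0 W

999 W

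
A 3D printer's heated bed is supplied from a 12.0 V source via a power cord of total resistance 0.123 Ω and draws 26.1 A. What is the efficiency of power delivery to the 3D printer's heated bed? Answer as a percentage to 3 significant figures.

The power cord carries the full 26.1 A.
P_line = I² R_line = (26.10)² × 0.123 = 83.79 W
P_source = V I = 12.0 × 26.10 = 313.2 W; P_load = 229.4 W
η = P_load / P_source = 229.4 / 313.2 = 0.7325

73.2 %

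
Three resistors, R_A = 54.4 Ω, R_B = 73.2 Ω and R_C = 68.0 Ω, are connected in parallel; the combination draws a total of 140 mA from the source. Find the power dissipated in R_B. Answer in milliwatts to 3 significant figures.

123 mW

We need the common branch voltage; get it from I_total × R_eq, then P = V²/R for the branch.
1/R_eq = 1/54.4 + 1/73.2 + 1/68.0 ⇒ R_eq = 21.39 Ω
V = I_total × R_eq = 0.1400 × 21.39 = 2.995 V
P_R_B = V² / R_B = (2.995)² / 73.2 = 0.1225 W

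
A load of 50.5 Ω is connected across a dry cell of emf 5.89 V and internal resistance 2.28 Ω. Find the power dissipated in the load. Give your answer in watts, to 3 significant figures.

Find the circuit current first, then P = I²R for the load (series elements share I).
I = ε / (r + R) = 5.89 / (2.28 + 50.5) = 0.1116 A
P_load = I² R = (0.1116)² × 50.5 = 0.6289 W

0.629 W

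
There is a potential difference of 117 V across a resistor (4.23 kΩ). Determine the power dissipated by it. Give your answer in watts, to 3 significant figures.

3.24 W

We know the drop across the element and its resistance — P = V²/R, one step.
P = (117 V)² / 4230 Ω = 3.236 W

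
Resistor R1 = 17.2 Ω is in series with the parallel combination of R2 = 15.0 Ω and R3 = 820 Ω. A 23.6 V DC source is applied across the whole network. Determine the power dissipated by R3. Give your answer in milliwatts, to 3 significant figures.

145 mW

Reduce the parallel pair to R_p first; the network is then a simple series string.
R_p = (15.0×820)/(15.0+820) = 14.73 Ω
R_total = 17.2 + 14.73 = 31.93 Ω
I = V / R_total = 23.6 / 31.93 = 0.7391 A
Voltage across the parallel pair: V_p = I × R_p = 0.7391 × 14.73 = 10.89 V
R3 sees V_p directly, so P = V_p² / R3.
P_R3 = (10.89)² / 820 = 0.1446 W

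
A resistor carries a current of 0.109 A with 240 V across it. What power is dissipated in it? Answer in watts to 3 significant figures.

26.2 W

With V and I both given, power follows immediately from P = V I.
P = 240 V × 0.1090 A = 26.16 W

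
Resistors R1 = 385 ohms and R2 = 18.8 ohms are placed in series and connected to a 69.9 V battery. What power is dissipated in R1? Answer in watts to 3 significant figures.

In a series string the same current flows through every resistor — find that current, then P = I²R for the one we want.
R_total = 385 + 18.8 = 403.8 Ω
I = V / R_total = 69.9 / 403.8 = 0.1731 A
P_R1 = I² × R1 = (0.1731)² × 385 = 11.54 W

11.5 W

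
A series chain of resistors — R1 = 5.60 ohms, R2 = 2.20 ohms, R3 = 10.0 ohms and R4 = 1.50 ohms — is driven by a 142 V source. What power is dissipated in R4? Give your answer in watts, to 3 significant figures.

81.2 W

Since the resistors are in series they all carry the loop current I = V/R_total; the power in any one is I²R.
R_total = 5.60 + 2.20 + 10.0 + 1.50 = 19.30 Ω
I = V / R_total = 142 / 19.30 = 7.358 A
P_R4 = I² × R4 = (7.358)² × 1.50 = 81.20 W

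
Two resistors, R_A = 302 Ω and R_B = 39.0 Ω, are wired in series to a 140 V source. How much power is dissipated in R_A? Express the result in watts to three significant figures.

Series elements share the same current, so find I first, then use P = I²R.
R_total = 302 + 39.0 = 341.0 Ω
I = V / R_total = 140 / 341.0 = 0.4106 A
P_R_A = I² × R_A = (0.4106)² × 302 = 50.90 W

50.9 W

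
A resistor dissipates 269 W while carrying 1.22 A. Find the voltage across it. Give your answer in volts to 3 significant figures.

The two known quantities fix the third via V = P / I.
V = 269 / 1.220 = 220.5 V

220 V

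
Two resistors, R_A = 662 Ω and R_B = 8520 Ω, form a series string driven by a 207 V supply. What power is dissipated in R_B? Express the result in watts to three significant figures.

The current is common to all series resistors; compute it, then apply P = I²R for the target.
R_total = 662 + 8520 = 9182 Ω
I = V / R_total = 207 / 9182 = 0.02254 A
P_R_B = I² × R_B = (0.02254)² × 8520 = 4.330 W

4.33 W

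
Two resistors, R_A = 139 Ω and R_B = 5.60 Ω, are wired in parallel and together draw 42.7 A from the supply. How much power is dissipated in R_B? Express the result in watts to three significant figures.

9430 W

We need the common branch voltage; get it from I_total × R_eq, then P = V²/R for the branch.
1/R_eq = 1/139 + 1/5.60 ⇒ R_eq = 5.383 Ω
V = I_total × R_eq = 42.70 × 5.383 = 229.9 V
P_R_B = V² / R_B = (229.9)² / 5.60 = 9435 W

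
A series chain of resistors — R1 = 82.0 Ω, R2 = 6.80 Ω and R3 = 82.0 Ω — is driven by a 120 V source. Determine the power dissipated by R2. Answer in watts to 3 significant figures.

3.36 W

Every series element carries the same I. Get I from the total resistance, then P = I² × R2.
R_total = 82.0 + 6.80 + 82.0 = 170.8 Ω
I = V / R_total = 120 / 170.8 = 0.7026 A
P_R2 = I² × R2 = (0.7026)² × 6.80 = 3.357 W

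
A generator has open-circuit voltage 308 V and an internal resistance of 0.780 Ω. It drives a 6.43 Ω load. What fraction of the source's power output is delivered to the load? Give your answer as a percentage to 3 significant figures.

Efficiency is P_load / P_total. With a series r and R sharing the same I, P = I²R for each, so η = R/(R+r).
η = R / (R + r) = 6.43 / (6.43 + 0.780) = 0.8918

89.2 %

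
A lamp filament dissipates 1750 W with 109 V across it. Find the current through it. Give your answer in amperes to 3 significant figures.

Rearranging the power relation for the two known quantities gives I = P / V.
I = 1750 / 109 = 16.06 A

16.1 A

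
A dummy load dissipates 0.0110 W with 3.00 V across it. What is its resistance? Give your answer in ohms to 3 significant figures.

818 Ω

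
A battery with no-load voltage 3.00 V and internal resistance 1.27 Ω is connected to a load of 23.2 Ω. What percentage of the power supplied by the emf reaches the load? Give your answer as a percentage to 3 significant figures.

94.8 %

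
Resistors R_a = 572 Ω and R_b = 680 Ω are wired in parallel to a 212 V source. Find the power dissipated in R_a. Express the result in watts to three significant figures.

78.6 W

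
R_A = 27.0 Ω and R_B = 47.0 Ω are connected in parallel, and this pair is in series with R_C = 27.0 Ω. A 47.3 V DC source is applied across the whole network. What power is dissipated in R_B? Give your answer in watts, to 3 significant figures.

Collapse the R_A‖R_B pair into one equivalent R_p; then R_p and R_C form a series string.
R_p = (27.0×47.0)/(27.0+47.0) = 17.15 Ω
R_total = R_p + 27.0 = 17.15 + 27.0 = 44.15 Ω
I = V / R_total = 47.3 / 44.15 = 1.071 A
Voltage across the parallel pair: V_p = I × R_p = 1.071 × 17.15 = 18.37 V
Use P = V²/R for R_B with V = V_p.
P_R_B = (18.37)² / 47.0 = 7.182 W

7.18 W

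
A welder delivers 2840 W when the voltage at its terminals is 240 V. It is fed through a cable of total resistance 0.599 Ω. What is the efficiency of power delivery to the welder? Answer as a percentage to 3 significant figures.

I = P / V = 2840 / 240 = 11.83 A through the cable.
P_line = I² R_line = (11.83)² × 0.599 = 83.88 W
P_source = P_load + P_line = 2840 + 83.88 = 2924 W
η = P_load / P_source = 2840 / 2924 = 0.9713

97.1 %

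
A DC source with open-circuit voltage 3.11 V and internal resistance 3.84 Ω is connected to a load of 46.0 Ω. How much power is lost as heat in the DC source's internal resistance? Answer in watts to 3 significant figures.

0.0150 W

The source's internal resistance is just another series element carrying I; its dissipation is I²r.
I = ε / (r + R) = 3.11 / (3.84 + 46.0) = 0.06240 A
P_int = I² r = (0.06240)² × 3.84 = 0.01495 W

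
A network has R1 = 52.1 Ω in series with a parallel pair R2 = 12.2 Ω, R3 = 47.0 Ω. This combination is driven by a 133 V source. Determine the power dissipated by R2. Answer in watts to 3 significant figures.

Collapse R2‖R3 to a single equivalent, reducing the network to two series elements.
R_p = (12.2×47.0)/(12.2+47.0) = 9.686 Ω
R_total = 52.1 + 9.686 = 61.79 Ω
I = V / R_total = 133 / 61.79 = 2.153 A
Voltage across the parallel pair: V_p = I × R_p = 2.153 × 9.686 = 20.85 V
R2 is across V_p, so use P = V²/R for that branch.
P_R2 = (20.85)² / 12.2 = 35.63 W

35.6 W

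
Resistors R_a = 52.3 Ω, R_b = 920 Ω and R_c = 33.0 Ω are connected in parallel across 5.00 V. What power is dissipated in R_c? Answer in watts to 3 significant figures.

R_c sits directly across the source, so P = V²/R with V = 5.00 V.
P_R_c = V² / R_c = (5.00)² / 33.0 Ω = 0.7576 W

0.758 W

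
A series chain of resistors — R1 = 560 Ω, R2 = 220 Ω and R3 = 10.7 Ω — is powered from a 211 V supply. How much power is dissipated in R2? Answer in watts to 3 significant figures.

Every series element carries the same I. Get I from the total resistance, then P = I² × R2.
R_total = 560 + 220 + 10.7 = 790.7 Ω
I = V / R_total = 211 / 790.7 = 0.2669 A
P_R2 = I² × R2 = (0.2669)² × 220 = 15.67 W

15.7 W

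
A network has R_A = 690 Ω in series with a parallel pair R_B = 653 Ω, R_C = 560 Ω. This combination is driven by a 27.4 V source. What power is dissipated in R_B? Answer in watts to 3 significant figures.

0.106 W

Collapse R_B‖R_C to a single equivalent, reducing the network to two series elements.
R_p = (653×560)/(653+560) = 301.5 Ω
R_total = 690 + 301.5 = 991.5 Ω
I = V / R_total = 27.4 / 991.5 = 0.02764 A
Voltage across the parallel pair: V_p = I × R_p = 0.02764 × 301.5 = 8.331 V
R_B is across V_p, so use P = V²/R for that branch.
P_R_B = (8.331)² / 653 = 0.1063 W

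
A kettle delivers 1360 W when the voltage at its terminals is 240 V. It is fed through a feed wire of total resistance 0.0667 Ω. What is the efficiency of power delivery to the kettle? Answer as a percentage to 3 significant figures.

I = P / V = 1360 / 240 = 5.667 A through the feed wire.
P_line = I² R_line = (5.667)² × 0.0667 = 2.142 W
P_source = P_load + P_line = 1360 + 2.142 = 1362 W
η = P_load / P_source = 1360 / 1362 = 0.9984

99.8 %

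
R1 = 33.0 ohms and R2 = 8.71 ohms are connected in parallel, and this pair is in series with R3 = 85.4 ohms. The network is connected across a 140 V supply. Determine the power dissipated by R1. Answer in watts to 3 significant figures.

Reduce the parallel combination to a single R_p; the circuit then becomes R_p in series with the remaining resistor.
R_p = (33.0×8.71)/(33.0+8.71) = 6.891 Ω
R_total = R_p + 85.4 = 6.891 + 85.4 = 92.29 Ω
I = V / R_total = 140 / 92.29 = 1.517 A
Voltage across the parallel pair: V_p = I × R_p = 1.517 × 6.891 = 10.45 V
R1 has V_p across it, so P = V_p²/R1.
P_R1 = (10.45)² / 33.0 = 3.311 W

3.31 W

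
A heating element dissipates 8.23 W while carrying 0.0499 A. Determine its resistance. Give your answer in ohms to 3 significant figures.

From P = V I = I²R = V²/R, with the two given quantities we get R = P / I².
R = 8.23 / (0.04990)² = 3305 Ω

3310 Ω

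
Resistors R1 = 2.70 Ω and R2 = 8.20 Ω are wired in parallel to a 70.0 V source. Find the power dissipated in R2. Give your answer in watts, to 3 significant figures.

598 W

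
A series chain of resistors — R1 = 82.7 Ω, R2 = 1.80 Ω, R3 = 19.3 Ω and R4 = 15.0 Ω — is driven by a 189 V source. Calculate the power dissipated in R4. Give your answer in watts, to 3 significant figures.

The current is common to all series resistors; compute it, then apply P = I²R for the target.
R_total = 82.7 + 1.80 + 19.3 + 15.0 = 118.8 Ω
I = V / R_total = 189 / 118.8 = 1.591 A
P_R4 = I² × R4 = (1.591)² × 15.0 = 37.96 W

38.0 W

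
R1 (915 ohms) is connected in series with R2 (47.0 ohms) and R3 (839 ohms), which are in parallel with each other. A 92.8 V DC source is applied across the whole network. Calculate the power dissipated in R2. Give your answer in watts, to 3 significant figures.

Reduce the parallel pair to R_p first; the network is then a simple series string.
R_p = (47.0×839)/(47.0+839) = 44.51 Ω
R_total = 915 + 44.51 = 959.5 Ω
I = V / R_total = 92.8 / 959.5 = 0.09672 A
Voltage across the parallel pair: V_p = I × R_p = 0.09672 × 44.51 = 4.305 V
With V_p across R2, its power is V_p²/R2.
P_R2 = (4.305)² / 47.0 = 0.3942 W

0.394 W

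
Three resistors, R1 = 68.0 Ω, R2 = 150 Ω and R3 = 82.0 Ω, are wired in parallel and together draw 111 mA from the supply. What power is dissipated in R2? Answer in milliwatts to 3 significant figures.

72.9 mW

Only the total current is stated, so first find the parallel equivalent to get the voltage across the combination.
1/R_eq = 1/68.0 + 1/150 + 1/82.0 ⇒ R_eq = 29.79 Ω
V = I_total × R_eq = 0.1110 × 29.79 = 3.307 V
P_R2 = V² / R2 = (3.307)² / 150 = 0.07290 W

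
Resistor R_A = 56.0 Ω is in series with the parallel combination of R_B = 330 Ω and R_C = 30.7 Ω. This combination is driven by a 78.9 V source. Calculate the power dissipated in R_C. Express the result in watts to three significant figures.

Reduce the parallel pair to R_p first; the network is then a simple series string.
R_p = (330×30.7)/(330+30.7) = 28.09 Ω
R_total = 56.0 + 28.09 = 84.09 Ω
I = V / R_total = 78.9 / 84.09 = 0.9383 A
Voltage across the parallel pair: V_p = I × R_p = 0.9383 × 28.09 = 26.35 V
With V_p across R_C, its power is V_p²/R_C.
P_R_C = (26.35)² / 30.7 = 22.62 W

22.6 W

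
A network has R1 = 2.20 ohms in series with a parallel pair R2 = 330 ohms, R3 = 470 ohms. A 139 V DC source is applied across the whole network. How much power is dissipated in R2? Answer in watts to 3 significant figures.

57.2 W

Replace R2 and R3 with their parallel equivalent so the circuit becomes R1 in series with R_p.
R_p = (330×470)/(330+470) = 193.9 Ω
R_total = 2.20 + 193.9 = 196.1 Ω
I = V / R_total = 139 / 196.1 = 0.7089 A
Voltage across the parallel pair: V_p = I × R_p = 0.7089 × 193.9 = 137.4 V
With V_p across R2, its power is V_p²/R2.
P_R2 = (137.4)² / 330 = 57.24 W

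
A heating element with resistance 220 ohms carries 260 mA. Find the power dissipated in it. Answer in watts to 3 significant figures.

14.9 W

Current and resistance are given, so P = I²R is the direct form.
P = (0.2600 A)² × 220 Ω = 14.87 W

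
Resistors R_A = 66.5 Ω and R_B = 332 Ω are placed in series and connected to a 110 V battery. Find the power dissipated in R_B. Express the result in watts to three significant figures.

Series elements share the same current, so find I first, then use P = I²R.
R_total = 66.5 + 332 = 398.5 Ω
I = V / R_total = 110 / 398.5 = 0.2760 A
P_R_B = I² × R_B = (0.2760)² × 332 = 25.30 W

25.3 W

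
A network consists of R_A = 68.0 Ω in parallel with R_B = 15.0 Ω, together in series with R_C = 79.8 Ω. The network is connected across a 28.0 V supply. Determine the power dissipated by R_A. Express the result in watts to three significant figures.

0.205 W

First find R_p for the parallel pair, then treat R_p + R_C as a series loop.
R_p = (68.0×15.0)/(68.0+15.0) = 12.29 Ω
R_total = R_p + 79.8 = 12.29 + 79.8 = 92.09 Ω
I = V / R_total = 28.0 / 92.09 = 0.3041 A
Voltage across the parallel pair: V_p = I × R_p = 0.3041 × 12.29 = 3.737 V
R_A has V_p across it, so P = V_p²/R_A.
P_R_A = (3.737)² / 68.0 = 0.2053 W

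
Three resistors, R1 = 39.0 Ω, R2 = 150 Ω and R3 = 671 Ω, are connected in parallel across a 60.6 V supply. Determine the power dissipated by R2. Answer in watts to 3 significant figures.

Parallel branches share the same voltage; P = V²/R gives the branch power in one step.
P_R2 = V² / R2 = (60.6)² / 150 Ω = 24.48 W

24.5 W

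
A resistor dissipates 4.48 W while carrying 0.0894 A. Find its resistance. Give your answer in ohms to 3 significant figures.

Rearranging the power relation for the two known quantities gives R = P / I².
R = 4.48 / (0.08940)² = 560.5 Ω

561 Ω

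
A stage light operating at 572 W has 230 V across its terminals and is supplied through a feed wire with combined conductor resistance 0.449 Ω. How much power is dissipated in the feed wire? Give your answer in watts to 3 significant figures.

The feed wire and load are in series, so the same current flows in both; the loss is I²R_line.
I = P / V = 572 / 230 = 2.487 A through the feed wire.
P_line = I² R_line = (2.487)² × 0.449 = 2.777 W

2.78 W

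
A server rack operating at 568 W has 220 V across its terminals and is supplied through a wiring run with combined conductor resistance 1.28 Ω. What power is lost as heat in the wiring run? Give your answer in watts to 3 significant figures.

8.53 W

The wiring run is a series resistance carrying the load current; its dissipation is I²R_line.
I = P / V = 568 / 220 = 2.582 A through the wiring run.
P_line = I² R_line = (2.582)² × 1.28 = 8.532 W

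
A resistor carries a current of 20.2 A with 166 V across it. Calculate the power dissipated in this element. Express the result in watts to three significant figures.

3350 W

Since both terminal voltage and current are stated, P = V I gives the power in one step.
P = 166 V × 20.20 A = 3353 W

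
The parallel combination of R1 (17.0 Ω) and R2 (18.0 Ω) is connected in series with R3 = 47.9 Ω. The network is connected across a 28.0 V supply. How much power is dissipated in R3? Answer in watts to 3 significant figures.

Combine R1 and R2 into their parallel equivalent first, reducing the network to two series resistors.
R_p = (17.0×18.0)/(17.0+18.0) = 8.743 Ω
R_total = R_p + 47.9 = 8.743 + 47.9 = 56.64 Ω
I = V / R_total = 28.0 / 56.64 = 0.4943 A
All the supply current flows through R3; use P = I²R3.
P_R3 = (0.4943)² × 47.9 = 11.70 W

11.7 W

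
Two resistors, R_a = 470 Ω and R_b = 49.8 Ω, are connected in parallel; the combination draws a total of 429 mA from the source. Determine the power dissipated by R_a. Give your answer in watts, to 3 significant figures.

We need the common branch voltage; get it from I_total × R_eq, then P = V²/R for the branch.
1/R_eq = 1/470 + 1/49.8 ⇒ R_eq = 45.03 Ω
V = I_total × R_eq = 0.4290 × 45.03 = 19.32 V
P_R_a = V² / R_a = (19.32)² / 470 = 0.7940 W

0.794 W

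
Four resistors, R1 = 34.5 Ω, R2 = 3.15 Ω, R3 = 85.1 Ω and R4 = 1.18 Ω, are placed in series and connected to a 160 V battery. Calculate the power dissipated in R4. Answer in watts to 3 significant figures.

1.97 W

Since the resistors are in series they all carry the loop current I = V/R_total; the power in any one is I²R.
R_total = 34.5 + 3.15 + 85.1 + 1.18 = 123.9 Ω
I = V / R_total = 160 / 123.9 = 1.291 A
P_R4 = I² × R4 = (1.291)² × 1.18 = 1.967 W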